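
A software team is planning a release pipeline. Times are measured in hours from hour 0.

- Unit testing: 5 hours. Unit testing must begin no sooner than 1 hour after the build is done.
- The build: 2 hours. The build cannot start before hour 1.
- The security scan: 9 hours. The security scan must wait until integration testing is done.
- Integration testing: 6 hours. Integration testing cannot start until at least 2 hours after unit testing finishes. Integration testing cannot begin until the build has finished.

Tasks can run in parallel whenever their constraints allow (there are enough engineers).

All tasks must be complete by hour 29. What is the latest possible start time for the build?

4

Nothing follows the security scan; the deadline of hour 29 is its only limit. It must start by 29 − 9 = hour 20.
Since the security scan (must start by hour 20) depends on it, integration testing must finish by hour 20. Backing off its 6-hour duration gives a latest start of hour 14.
Unit testing has to be done before integration testing (must start by hour 14, minus 2-hour gap → hour 12). That means finishing by hour 12, i.e. starting by 12 − 5 = hour 7.
The build feeds unit testing (must start by hour 7, minus 1-hour gap → hour 6); integration testing (must start by hour 14). Taking the minimum, the build must finish by hour 6 and start by 6 − 2 = hour 4.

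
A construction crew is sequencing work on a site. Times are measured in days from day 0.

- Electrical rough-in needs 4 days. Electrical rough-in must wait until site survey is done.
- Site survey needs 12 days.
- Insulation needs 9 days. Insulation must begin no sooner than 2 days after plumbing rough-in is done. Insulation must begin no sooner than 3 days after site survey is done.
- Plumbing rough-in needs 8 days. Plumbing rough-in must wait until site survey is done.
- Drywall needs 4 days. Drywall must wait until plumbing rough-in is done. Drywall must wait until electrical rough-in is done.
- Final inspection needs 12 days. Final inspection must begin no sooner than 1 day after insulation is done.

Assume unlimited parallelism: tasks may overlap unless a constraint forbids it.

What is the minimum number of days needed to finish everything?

44

Nothing blocks site survey, so it runs from day 0 to day 12.
After site survey (finishes day 12), electrical rough-in can start at day 12 and finishes at day 16.
After site survey (finishes day 12), plumbing rough-in can start at day 12 and finishes at day 20.
Drywall cannot start until plumbing rough-in (finishes day 20); electrical rough-in (finishes day 16). The controlling bound is day 20, so drywall finishes at 20 + 4 = day 24.
Insulation has to wait for plumbing rough-in (finishes day 20, plus 2-day gap → day 22); site survey (finishes day 12, plus 3-day gap → day 15). The latest of these is day 22, so insulation runs day 22 to 22 + 9 = day 31.
Final inspection waits on insulation (finishes day 31, plus 1-day gap → day 32), so it starts at day 32 and finishes at 32 + 12 = day 44.
All tasks are finished once the last one completes. Finish times: Site survey at 12, Plumbing rough-in at 20, Electrical rough-in at 16, Insulation at 31, Drywall at 24, Final inspection at 44. The latest is day 44.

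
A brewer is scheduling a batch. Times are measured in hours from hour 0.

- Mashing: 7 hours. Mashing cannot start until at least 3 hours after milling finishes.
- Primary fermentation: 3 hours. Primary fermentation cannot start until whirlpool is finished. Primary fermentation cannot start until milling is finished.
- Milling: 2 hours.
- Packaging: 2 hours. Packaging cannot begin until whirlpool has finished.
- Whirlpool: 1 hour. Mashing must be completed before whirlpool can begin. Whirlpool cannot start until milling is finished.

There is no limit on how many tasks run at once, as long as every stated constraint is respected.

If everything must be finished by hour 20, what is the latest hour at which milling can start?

4

To finish by hour 20, primary fermentation (duration 3) must start no later than hour 17.
Nothing follows packaging; the deadline of hour 20 is its only limit. It must start by 20 − 2 = hour 18.
Whirlpool feeds primary fermentation (must start by hour 17); packaging (must start by hour 18). Taking the minimum, whirlpool must finish by hour 17 and start by 17 − 1 = hour 16.
Since whirlpool (must start by hour 16) depends on it, mashing must finish by hour 16. Backing off its 7-hour duration gives a latest start of hour 9.
Milling has several dependents: mashing (must start by hour 9, minus 3-hour gap → hour 6); whirlpool (must start by hour 16); primary fermentation (must start by hour 17). The earliest of those limits is hour 6, so milling must start by 6 − 2 = hour 4.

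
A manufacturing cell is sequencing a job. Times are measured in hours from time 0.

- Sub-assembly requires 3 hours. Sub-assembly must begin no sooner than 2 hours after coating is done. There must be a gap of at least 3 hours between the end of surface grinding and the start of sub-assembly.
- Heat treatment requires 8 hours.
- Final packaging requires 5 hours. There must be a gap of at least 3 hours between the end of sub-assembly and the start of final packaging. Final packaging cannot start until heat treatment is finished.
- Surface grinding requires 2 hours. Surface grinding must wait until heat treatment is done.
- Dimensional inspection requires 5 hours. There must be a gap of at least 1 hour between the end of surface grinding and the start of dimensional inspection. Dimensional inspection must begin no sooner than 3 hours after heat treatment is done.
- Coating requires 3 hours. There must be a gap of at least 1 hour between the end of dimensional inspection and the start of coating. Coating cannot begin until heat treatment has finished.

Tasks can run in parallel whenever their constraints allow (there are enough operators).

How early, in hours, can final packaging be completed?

Heat treatment can start immediately at hour 0; it finishes at hour 8.
Surface grinding waits on heat treatment (finishes hour 8), so it starts at hour 8 and finishes at 8 + 2 = hour 10.
Dimensional inspection needs all of surface grinding (finishes hour 10, plus 1-hour gap → hour 11); heat treatment (finishes hour 8, plus 3-hour gap → hour 11). That puts its earliest start at hour 11; it finishes at 11 + 5 = hour 16.
Coating needs all of dimensional inspection (finishes hour 16, plus 1-hour gap → hour 17); heat treatment (finishes hour 8). That puts its earliest start at hour 17; it finishes at 17 + 3 = hour 20.
Sub-assembly cannot start until coating (finishes hour 20, plus 2-hour gap → hour 22); surface grinding (finishes hour 10, plus 3-hour gap → hour 13). The controlling bound is hour 22, so sub-assembly finishes at 22 + 3 = hour 25.
Final packaging has to wait for sub-assembly (finishes hour 25, plus 3-hour gap → hour 28); heat treatment (finishes hour 8). The latest of these is hour 28, so final packaging runs hour 28 to 28 + 5 = hour 33.

33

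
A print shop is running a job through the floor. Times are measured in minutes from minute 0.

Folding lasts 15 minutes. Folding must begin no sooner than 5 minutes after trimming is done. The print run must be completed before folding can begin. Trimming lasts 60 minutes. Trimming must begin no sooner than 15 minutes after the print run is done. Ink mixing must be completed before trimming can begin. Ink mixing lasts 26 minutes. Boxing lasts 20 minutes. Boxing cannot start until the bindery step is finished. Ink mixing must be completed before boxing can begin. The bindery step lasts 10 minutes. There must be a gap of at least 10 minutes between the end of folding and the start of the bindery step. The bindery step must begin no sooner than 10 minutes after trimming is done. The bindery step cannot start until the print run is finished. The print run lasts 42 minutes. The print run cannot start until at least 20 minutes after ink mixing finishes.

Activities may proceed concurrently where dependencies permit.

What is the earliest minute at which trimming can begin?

103

Ink mixing has no prerequisites, so it starts at minute 0 and finishes at minute 26.
The print run waits on ink mixing (finishes minute 26, plus 20-minute gap → minute 46), so it starts at minute 46 and finishes at 46 + 42 = minute 88.
Trimming waits on the print run (finishes minute 88, plus 15-minute gap → minute 103); ink mixing (finishes minute 26). The latest of these is minute 103, which is the earliest trimming can start.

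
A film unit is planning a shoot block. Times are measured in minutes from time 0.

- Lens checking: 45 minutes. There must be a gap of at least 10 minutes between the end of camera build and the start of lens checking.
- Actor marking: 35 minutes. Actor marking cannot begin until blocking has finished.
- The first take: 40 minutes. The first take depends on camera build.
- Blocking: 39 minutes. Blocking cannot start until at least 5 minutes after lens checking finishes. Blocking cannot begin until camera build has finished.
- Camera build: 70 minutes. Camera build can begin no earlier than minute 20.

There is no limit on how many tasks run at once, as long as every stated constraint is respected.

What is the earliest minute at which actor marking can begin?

Camera build waits on its own release at minute 20, so it starts at minute 20 and finishes at 20 + 70 = minute 90.
Lens checking cannot begin until camera build (finishes minute 90, plus 10-minute gap → minute 100). It runs from minute 100 to 100 + 45 = minute 145.
Blocking needs all of lens checking (finishes minute 145, plus 5-minute gap → minute 150); camera build (finishes minute 90). That puts its earliest start at minute 150; it finishes at 150 + 39 = minute 189.
Actor marking waits on blocking (finishes minute 189), so the earliest it can start is minute 189.

189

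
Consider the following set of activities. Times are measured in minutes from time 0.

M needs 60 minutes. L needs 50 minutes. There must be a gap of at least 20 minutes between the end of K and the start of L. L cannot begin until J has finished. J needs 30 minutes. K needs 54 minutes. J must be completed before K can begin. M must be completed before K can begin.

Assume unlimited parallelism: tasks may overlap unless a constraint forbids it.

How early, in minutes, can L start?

M has no prerequisites, so it starts at minute 0 and finishes at minute 60.
J has no prerequisites, so it starts at minute 0 and finishes at minute 30.
K cannot start until J (finishes minute 30); M (finishes minute 60). The controlling bound is minute 60, so K finishes at 60 + 54 = minute 114.
L waits on K (finishes minute 114, plus 20-minute gap → minute 134); J (finishes minute 30). The latest of these is minute 134, which is the earliest L can start.

134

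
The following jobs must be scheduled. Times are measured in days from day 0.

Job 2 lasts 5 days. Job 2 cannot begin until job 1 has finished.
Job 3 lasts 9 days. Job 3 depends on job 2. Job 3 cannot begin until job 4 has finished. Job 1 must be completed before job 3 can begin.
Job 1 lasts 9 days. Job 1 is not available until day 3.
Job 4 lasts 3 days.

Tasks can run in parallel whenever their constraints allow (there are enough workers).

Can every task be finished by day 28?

Yes

Job 4 can start immediately at day 0; it finishes at day 3.
After its own release at day 3, job 1 can start at day 3 and finishes at day 12.
Job 2 waits on job 1 (finishes day 12), so it starts at day 12 and finishes at 12 + 5 = day 17.
For job 3: job 2 (finishes day 17); job 4 (finishes day 3); job 1 (finishes day 12). Taking the maximum gives a start of day 17, and it finishes at 17 + 9 = day 26.
Every task is finished by day 26, which is no later than the deadline of 28, so the schedule is feasible.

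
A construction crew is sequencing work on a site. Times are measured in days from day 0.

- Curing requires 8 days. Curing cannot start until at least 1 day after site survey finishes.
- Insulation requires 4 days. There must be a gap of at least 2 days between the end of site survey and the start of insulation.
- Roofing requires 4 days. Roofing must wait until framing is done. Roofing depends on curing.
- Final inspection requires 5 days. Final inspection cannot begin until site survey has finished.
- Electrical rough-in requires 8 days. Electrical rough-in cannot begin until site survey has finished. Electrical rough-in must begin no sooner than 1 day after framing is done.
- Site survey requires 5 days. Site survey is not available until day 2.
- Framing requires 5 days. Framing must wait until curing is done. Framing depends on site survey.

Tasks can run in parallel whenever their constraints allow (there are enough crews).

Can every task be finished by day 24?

No

Site survey cannot begin until its own release at day 2. It runs from day 2 to 2 + 5 = day 7.
Final inspection waits on site survey (finishes day 7), so it starts at day 7 and finishes at 7 + 5 = day 12.
After site survey (finishes day 7, plus 2-day gap → day 9), insulation can start at day 9 and finishes at day 13.
After site survey (finishes day 7, plus 1-day gap → day 8), curing can start at day 8 and finishes at day 16.
Framing has to wait for curing (finishes day 16); site survey (finishes day 7). The latest of these is day 16, so framing runs day 16 to 16 + 5 = day 21.
Electrical rough-in has to wait for site survey (finishes day 7); framing (finishes day 21, plus 1-day gap → day 22). The latest of these is day 22, so electrical rough-in runs day 22 to 22 + 8 = day 30.
For roofing: framing (finishes day 21); curing (finishes day 16). Taking the maximum gives a start of day 21, and it finishes at 21 + 4 = day 25.
The earliest everything can be done is day 30, which is after the deadline of 24, so it is not possible.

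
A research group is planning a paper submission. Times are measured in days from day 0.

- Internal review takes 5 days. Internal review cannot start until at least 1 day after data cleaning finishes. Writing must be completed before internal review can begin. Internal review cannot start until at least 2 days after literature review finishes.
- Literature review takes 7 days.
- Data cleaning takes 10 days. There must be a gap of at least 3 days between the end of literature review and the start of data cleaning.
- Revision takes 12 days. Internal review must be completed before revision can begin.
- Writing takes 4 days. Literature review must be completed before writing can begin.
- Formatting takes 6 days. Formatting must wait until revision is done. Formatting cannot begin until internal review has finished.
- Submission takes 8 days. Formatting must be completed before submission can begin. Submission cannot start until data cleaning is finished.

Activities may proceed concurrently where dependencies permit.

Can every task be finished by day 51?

No

Literature review has no prerequisites, so it starts at day 0 and finishes at day 7.
Writing cannot begin until literature review (finishes day 7). It runs from day 7 to 7 + 4 = day 11.
After literature review (finishes day 7, plus 3-day gap → day 10), data cleaning can start at day 10 and finishes at day 20.
Internal review has to wait for data cleaning (finishes day 20, plus 1-day gap → day 21); writing (finishes day 11); literature review (finishes day 7, plus 2-day gap → day 9). The latest of these is day 21, so internal review runs day 21 to 21 + 5 = day 26.
Revision cannot begin until internal review (finishes day 26). It runs from day 26 to 26 + 12 = day 38.
Formatting needs all of revision (finishes day 38); internal review (finishes day 26). That puts its earliest start at day 38; it finishes at 38 + 6 = day 44.
Submission cannot start until formatting (finishes day 44); data cleaning (finishes day 20). The controlling bound is day 44, so submission finishes at 44 + 8 = day 52.
The earliest everything can be done is day 52, which is after the deadline of 51, so it is not possible.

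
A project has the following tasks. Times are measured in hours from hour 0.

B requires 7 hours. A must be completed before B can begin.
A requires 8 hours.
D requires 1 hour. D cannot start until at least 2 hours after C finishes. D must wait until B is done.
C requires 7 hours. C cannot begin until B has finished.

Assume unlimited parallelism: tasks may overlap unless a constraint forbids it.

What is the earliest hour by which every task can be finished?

25

A has no prerequisites, so it starts at hour 0 and finishes at hour 8.
After A (finishes hour 8), B can start at hour 8 and finishes at hour 15.
C cannot begin until B (finishes hour 15). It runs from hour 15 to 15 + 7 = hour 22.
D needs all of C (finishes hour 22, plus 2-hour gap → hour 24); B (finishes hour 15). That puts its earliest start at hour 24; it finishes at 24 + 1 = hour 25.
All tasks are finished once the last one completes. Finish times: A at 8, B at 15, C at 22, D at 25. The latest is hour 25.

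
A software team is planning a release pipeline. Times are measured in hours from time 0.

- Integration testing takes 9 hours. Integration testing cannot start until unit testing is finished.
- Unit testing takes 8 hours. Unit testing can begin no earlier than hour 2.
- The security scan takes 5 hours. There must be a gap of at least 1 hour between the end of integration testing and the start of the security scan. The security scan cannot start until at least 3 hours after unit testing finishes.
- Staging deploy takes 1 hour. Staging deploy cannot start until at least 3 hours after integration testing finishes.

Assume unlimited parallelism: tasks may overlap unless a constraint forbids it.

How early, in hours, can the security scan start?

20

After its own release at hour 2, unit testing can start at hour 2 and finishes at hour 10.
Integration testing waits on unit testing (finishes hour 10), so it starts at hour 10 and finishes at 10 + 9 = hour 19.
The security scan waits on integration testing (finishes hour 19, plus 1-hour gap → hour 20); unit testing (finishes hour 10, plus 3-hour gap → hour 13). The latest of these is hour 20, which is the earliest the security scan can start.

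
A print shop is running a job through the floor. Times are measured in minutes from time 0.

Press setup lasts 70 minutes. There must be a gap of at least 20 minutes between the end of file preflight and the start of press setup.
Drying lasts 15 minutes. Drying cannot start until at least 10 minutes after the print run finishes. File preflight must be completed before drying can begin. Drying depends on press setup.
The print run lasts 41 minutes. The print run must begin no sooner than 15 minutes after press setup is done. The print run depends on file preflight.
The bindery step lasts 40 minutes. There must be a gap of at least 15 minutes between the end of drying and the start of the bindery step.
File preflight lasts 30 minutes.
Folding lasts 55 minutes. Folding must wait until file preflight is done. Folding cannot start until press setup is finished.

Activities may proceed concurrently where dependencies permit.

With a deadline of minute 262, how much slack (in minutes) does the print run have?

6

File preflight has no prerequisites, so it starts at minute 0 and finishes at minute 30.
After file preflight (finishes minute 30, plus 20-minute gap → minute 50), press setup can start at minute 50 and finishes at minute 120.
The print run has to wait for press setup (finishes minute 120, plus 15-minute gap → minute 135); file preflight (finishes minute 30). The latest of these is minute 135, so the print run runs minute 135 to 135 + 41 = minute 176.

Working backward from the deadline:
To finish by minute 262, the bindery step (duration 40) must start no later than minute 222.
Since the bindery step (must start by minute 222, minus 15-minute gap → minute 207) depends on it, drying must finish by minute 207. Backing off its 15-minute duration gives a latest start of minute 192.
Since drying (must start by minute 192, minus 10-minute gap → minute 182) depends on it, the print run must finish by minute 182. Backing off its 41-minute duration gives a latest start of minute 141.
So the print run can start as early as minute 135 and as late as minute 141, giving 141 − 135 = 6 minutes of slack.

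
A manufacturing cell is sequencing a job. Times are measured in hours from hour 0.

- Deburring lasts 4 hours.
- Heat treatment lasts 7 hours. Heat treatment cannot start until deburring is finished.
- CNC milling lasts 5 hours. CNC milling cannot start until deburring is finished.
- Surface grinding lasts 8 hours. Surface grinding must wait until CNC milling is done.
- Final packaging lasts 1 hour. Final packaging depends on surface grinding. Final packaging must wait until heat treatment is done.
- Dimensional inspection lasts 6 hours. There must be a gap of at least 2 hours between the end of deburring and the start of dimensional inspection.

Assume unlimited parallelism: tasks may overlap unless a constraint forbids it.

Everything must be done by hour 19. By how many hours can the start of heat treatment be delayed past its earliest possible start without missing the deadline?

7

Deburring has no prerequisites, so it starts at hour 0 and finishes at hour 4.
Heat treatment waits on deburring (finishes hour 4), so it starts at hour 4 and finishes at 4 + 7 = hour 11.

Working backward from the deadline:
Nothing follows final packaging; the deadline of hour 19 is its only limit. It must start by 19 − 1 = hour 18.
Heat treatment feeds into final packaging (must start by hour 18); so heat treatment must finish by hour 18 and therefore start by hour 11.
So heat treatment can start as early as hour 4 and as late as hour 11, giving 11 − 4 = 7 hours of slack.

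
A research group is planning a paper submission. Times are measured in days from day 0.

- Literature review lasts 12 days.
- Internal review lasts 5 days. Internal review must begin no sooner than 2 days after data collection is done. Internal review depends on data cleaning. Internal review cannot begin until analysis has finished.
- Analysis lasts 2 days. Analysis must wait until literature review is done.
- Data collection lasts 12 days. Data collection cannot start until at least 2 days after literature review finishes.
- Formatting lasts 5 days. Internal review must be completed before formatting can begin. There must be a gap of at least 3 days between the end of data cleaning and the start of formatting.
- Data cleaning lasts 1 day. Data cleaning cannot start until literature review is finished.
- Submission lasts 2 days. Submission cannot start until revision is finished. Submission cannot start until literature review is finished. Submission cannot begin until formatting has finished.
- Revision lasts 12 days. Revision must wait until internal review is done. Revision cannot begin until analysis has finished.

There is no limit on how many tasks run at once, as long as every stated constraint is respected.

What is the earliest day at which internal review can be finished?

33

Literature review can start immediately at day 0; it finishes at day 12.
After literature review (finishes day 12), analysis can start at day 12 and finishes at day 14.
After literature review (finishes day 12), data cleaning can start at day 12 and finishes at day 13.
Data collection cannot begin until literature review (finishes day 12, plus 2-day gap → day 14). It runs from day 14 to 14 + 12 = day 26.
Internal review cannot start until data collection (finishes day 26, plus 2-day gap → day 28); data cleaning (finishes day 13); analysis (finishes day 14). The controlling bound is day 28, so internal review finishes at 28 + 5 = day 33.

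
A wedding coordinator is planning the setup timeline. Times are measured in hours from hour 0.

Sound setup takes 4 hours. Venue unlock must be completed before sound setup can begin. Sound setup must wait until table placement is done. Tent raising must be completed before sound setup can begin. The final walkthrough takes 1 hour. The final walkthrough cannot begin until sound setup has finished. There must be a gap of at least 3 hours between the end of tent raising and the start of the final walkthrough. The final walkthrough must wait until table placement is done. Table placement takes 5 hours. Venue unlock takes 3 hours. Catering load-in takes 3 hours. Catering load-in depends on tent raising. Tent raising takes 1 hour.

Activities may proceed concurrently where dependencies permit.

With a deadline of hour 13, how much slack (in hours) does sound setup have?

3

Table placement has no prerequisites, so it starts at hour 0 and finishes at hour 5.
Tent raising has no prerequisites, so it starts at hour 0 and finishes at hour 1.
Venue unlock has no prerequisites, so it starts at hour 0 and finishes at hour 3.
Sound setup needs all of venue unlock (finishes hour 3); table placement (finishes hour 5); tent raising (finishes hour 1). That puts its earliest start at hour 5; it finishes at 5 + 4 = hour 9.

Working backward from the deadline:
Nothing follows the final walkthrough; the deadline of hour 13 is its only limit. It must start by 13 − 1 = hour 12.
Since the final walkthrough (must start by hour 12) depends on it, sound setup must finish by hour 12. Backing off its 4-hour duration gives a latest start of hour 8.
So sound setup can start as early as hour 5 and as late as hour 8, giving 8 − 5 = 3 hours of slack.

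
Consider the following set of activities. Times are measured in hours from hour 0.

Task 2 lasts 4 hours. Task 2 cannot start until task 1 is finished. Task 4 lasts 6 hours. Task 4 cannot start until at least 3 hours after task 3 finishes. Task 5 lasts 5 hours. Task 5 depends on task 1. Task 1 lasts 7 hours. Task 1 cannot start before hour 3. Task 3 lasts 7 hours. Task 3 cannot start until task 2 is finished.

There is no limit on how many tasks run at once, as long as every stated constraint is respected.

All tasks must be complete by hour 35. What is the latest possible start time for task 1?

8

Task 4 has no dependents, so it just needs to finish by hour 35. Starting by 35 − 6 = hour 29 achieves that.
Since task 4 (must start by hour 29, minus 3-hour gap → hour 26) depends on it, task 3 must finish by hour 26. Backing off its 7-hour duration gives a latest start of hour 19.
Since task 3 (must start by hour 19) depends on it, task 2 must finish by hour 19. Backing off its 4-hour duration gives a latest start of hour 15.
Nothing follows task 5; the deadline of hour 35 is its only limit. It must start by 35 − 5 = hour 30.
Task 1 feeds task 2 (must start by hour 15); task 5 (must start by hour 30). Taking the minimum, task 1 must finish by hour 15 and start by 15 − 7 = hour 8.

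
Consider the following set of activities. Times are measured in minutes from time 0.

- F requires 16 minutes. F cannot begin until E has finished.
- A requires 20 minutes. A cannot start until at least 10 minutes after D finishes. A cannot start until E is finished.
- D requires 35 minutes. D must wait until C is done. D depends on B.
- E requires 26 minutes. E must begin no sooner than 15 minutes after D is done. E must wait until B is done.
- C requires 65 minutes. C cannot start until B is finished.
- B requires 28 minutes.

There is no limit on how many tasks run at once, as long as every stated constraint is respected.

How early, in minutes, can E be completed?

169

Nothing blocks B, so it runs from minute 0 to minute 28.
C cannot begin until B (finishes minute 28). It runs from minute 28 to 28 + 65 = minute 93.
D cannot start until C (finishes minute 93); B (finishes minute 28). The controlling bound is minute 93, so D finishes at 93 + 35 = minute 128.
E needs all of D (finishes minute 128, plus 15-minute gap → minute 143); B (finishes minute 28). That puts its earliest start at minute 143; it finishes at 143 + 26 = minute 169.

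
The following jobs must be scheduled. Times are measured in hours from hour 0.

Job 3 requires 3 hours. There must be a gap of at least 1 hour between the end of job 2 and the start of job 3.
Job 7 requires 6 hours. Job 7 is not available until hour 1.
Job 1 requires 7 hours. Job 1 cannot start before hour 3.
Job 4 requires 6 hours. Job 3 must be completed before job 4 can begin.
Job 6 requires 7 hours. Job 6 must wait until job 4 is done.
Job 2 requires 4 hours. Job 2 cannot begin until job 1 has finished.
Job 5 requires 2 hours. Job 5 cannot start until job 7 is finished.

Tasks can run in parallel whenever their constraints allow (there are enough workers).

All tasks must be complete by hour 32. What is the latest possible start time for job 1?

Job 6 has no dependents, so it just needs to finish by hour 32. Starting by 32 − 7 = hour 25 achieves that.
Since job 6 (must start by hour 25) depends on it, job 4 must finish by hour 25. Backing off its 6-hour duration gives a latest start of hour 19.
Job 3 must finish before job 4 (must start by hour 19). With a 3-hour duration, job 3 must start by 19 − 3 = hour 16.
Job 2 must finish before job 3 (must start by hour 16, minus 1-hour gap → hour 15). With a 4-hour duration, job 2 must start by 15 − 4 = hour 11.
Job 1 has to be done before job 2 (must start by hour 11). That means finishing by hour 11, i.e. starting by 11 − 7 = hour 4.

4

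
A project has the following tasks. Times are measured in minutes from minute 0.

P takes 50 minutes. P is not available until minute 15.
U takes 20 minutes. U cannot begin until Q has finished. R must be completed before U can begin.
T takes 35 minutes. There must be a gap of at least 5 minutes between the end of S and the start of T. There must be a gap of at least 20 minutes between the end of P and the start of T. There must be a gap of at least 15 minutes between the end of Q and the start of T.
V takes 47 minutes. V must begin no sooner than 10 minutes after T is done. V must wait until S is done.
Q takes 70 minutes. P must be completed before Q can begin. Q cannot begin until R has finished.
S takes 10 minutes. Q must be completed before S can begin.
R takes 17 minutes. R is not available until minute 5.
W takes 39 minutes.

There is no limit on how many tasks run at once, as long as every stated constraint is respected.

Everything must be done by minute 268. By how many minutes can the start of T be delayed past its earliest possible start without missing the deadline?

26

After its own release at minute 5, R can start at minute 5 and finishes at minute 22.
P cannot begin until its own release at minute 15. It runs from minute 15 to 15 + 50 = minute 65.
Q needs all of P (finishes minute 65); R (finishes minute 22). That puts its earliest start at minute 65; it finishes at 65 + 70 = minute 135.
S waits on Q (finishes minute 135), so it starts at minute 135 and finishes at 135 + 10 = minute 145.
T needs all of S (finishes minute 145, plus 5-minute gap → minute 150); P (finishes minute 65, plus 20-minute gap → minute 85); Q (finishes minute 135, plus 15-minute gap → minute 150). That puts its earliest start at minute 150; it finishes at 150 + 35 = minute 185.

Working backward from the deadline:
Nothing follows V; the deadline of minute 268 is its only limit. It must start by 268 − 47 = minute 221.
Since V (must start by minute 221, minus 10-minute gap → minute 211) depends on it, T must finish by minute 211. Backing off its 35-minute duration gives a latest start of minute 176.
So T can start as early as minute 150 and as late as minute 176, giving 176 − 150 = 26 minutes of slack.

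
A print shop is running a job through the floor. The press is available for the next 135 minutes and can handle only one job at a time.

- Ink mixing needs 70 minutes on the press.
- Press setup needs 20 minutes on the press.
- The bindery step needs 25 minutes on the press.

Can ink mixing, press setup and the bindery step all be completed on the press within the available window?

Yes

Running back to back, the jobs need 70 + 20 + 25 = 115 minutes on the press.
Since 115 ≤ 135, they fit within the window.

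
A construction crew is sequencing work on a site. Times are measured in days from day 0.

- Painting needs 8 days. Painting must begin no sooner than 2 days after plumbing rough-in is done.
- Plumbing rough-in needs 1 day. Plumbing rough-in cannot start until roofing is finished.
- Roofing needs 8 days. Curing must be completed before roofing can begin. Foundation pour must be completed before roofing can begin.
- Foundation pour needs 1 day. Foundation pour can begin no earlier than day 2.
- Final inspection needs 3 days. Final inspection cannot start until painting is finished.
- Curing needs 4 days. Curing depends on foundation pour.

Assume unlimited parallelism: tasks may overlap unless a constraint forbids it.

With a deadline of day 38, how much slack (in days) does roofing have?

Foundation pour cannot begin until its own release at day 2. It runs from day 2 to 2 + 1 = day 3.
Curing waits on foundation pour (finishes day 3), so it starts at day 3 and finishes at 3 + 4 = day 7.
Roofing cannot start until curing (finishes day 7); foundation pour (finishes day 3). The controlling bound is day 7, so roofing finishes at 7 + 8 = day 15.

Working backward from the deadline:
Nothing follows final inspection; the deadline of day 38 is its only limit. It must start by 38 − 3 = day 35.
Painting feeds into final inspection (must start by day 35); so painting must finish by day 35 and therefore start by day 27.
Plumbing rough-in has to be done before painting (must start by day 27, minus 2-day gap → day 25). That means finishing by day 25, i.e. starting by 25 − 1 = day 24.
Roofing must finish before plumbing rough-in (must start by day 24). With an 8-day duration, roofing must start by 24 − 8 = day 16.
So roofing can start as early as day 7 and as late as day 16, giving 16 − 7 = 9 days of slack.

9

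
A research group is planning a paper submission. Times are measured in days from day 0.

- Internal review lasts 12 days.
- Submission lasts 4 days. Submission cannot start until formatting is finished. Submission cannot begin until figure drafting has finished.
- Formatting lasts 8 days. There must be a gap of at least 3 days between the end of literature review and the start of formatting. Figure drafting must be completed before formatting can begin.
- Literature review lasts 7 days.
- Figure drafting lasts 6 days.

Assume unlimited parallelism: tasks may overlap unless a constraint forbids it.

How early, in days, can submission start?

Figure drafting has no prerequisites, so it starts at day 0 and finishes at day 6.
Literature review has no prerequisites, so it starts at day 0 and finishes at day 7.
Formatting has to wait for literature review (finishes day 7, plus 3-day gap → day 10); figure drafting (finishes day 6). The latest of these is day 10, so formatting runs day 10 to 10 + 8 = day 18.
Submission waits on formatting (finishes day 18); figure drafting (finishes day 6). The latest of these is day 18, which is the earliest submission can start.

18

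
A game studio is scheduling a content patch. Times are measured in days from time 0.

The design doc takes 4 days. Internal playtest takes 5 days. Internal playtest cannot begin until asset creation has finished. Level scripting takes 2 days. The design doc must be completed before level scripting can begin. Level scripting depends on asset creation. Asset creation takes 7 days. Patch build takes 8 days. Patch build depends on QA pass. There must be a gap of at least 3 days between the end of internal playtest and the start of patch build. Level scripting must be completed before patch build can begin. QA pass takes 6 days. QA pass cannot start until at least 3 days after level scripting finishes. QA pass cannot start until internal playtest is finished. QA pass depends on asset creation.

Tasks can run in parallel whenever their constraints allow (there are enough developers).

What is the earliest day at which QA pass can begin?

12

Nothing blocks asset creation, so it runs from day 0 to day 7.
Internal playtest cannot begin until asset creation (finishes day 7). It runs from day 7 to 7 + 5 = day 12.
The design doc can start immediately at day 0; it finishes at day 4.
Level scripting cannot start until the design doc (finishes day 4); asset creation (finishes day 7). The controlling bound is day 7, so level scripting finishes at 7 + 2 = day 9.
QA pass waits on level scripting (finishes day 9, plus 3-day gap → day 12); internal playtest (finishes day 12); asset creation (finishes day 7). The latest of these is day 12, which is the earliest QA pass can start.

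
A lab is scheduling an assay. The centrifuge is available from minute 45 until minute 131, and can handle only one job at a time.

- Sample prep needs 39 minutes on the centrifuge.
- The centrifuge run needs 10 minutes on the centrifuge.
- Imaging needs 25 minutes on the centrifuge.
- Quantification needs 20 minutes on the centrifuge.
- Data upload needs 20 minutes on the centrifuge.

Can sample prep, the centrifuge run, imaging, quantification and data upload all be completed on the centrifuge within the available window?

The centrifuge window is 131 − 45 = 86 minutes.
Running back to back, the jobs need 39 + 10 + 25 + 20 + 20 = 114 minutes on the centrifuge.
Since 114 > 86, they cannot all fit.

No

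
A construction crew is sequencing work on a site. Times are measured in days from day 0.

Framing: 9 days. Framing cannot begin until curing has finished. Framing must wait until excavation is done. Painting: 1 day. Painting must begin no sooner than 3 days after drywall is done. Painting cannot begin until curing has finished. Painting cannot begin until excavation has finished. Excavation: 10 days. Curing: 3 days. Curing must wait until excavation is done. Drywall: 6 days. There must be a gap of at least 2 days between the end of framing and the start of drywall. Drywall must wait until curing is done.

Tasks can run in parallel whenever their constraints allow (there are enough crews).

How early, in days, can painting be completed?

34

Nothing blocks excavation, so it runs from day 0 to day 10.
After excavation (finishes day 10), curing can start at day 10 and finishes at day 13.
For framing: curing (finishes day 13); excavation (finishes day 10). Taking the maximum gives a start of day 13, and it finishes at 13 + 9 = day 22.
Drywall needs all of framing (finishes day 22, plus 2-day gap → day 24); curing (finishes day 13). That puts its earliest start at day 24; it finishes at 24 + 6 = day 30.
For painting: drywall (finishes day 30, plus 3-day gap → day 33); curing (finishes day 13); excavation (finishes day 10). Taking the maximum gives a start of day 33, and it finishes at 33 + 1 = day 34.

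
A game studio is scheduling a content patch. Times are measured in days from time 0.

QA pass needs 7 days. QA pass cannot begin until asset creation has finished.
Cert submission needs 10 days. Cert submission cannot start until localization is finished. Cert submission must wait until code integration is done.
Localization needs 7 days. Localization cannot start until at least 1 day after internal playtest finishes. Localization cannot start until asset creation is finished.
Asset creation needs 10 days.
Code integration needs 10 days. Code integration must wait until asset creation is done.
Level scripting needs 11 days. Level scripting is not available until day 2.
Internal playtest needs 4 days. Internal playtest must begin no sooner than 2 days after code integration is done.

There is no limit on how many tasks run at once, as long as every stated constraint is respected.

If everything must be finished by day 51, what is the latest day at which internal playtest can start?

Cert submission must finish by day 51; it takes 10 days, so it must start by 51 − 10 = day 41.
Localization has to be done before cert submission (must start by day 41). That means finishing by day 41, i.e. starting by 41 − 7 = day 34.
Since localization (must start by day 34, minus 1-day gap → day 33) depends on it, internal playtest must finish by day 33. Backing off its 4-day duration gives a latest start of day 29.

29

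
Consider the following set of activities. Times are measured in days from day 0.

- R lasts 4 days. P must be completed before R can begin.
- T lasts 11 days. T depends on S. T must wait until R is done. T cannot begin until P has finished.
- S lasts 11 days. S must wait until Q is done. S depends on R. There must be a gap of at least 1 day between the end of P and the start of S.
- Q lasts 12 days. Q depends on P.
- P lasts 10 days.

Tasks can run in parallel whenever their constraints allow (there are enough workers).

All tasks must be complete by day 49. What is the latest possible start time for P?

5

T must finish by day 49; it takes 11 days, so it must start by 49 − 11 = day 38.
Since T (must start by day 38) depends on it, S must finish by day 38. Backing off its 11-day duration gives a latest start of day 27.
Since S (must start by day 27) depends on it, Q must finish by day 27. Backing off its 12-day duration gives a latest start of day 15.
R has several dependents: S (must start by day 27); T (must start by day 38). The earliest of those limits is day 27, so R must start by 27 − 4 = day 23.
P feeds Q (must start by day 15); R (must start by day 23); S (must start by day 27, minus 1-day gap → day 26); T (must start by day 38). Taking the minimum, P must finish by day 15 and start by 15 − 10 = day 5.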